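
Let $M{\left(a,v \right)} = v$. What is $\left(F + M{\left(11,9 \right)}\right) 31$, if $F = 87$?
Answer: $2976$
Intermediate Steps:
$\left(F + M{\left(11,9 \right)}\right) 31 = \left(87 + 9\right) 31 = 96 \cdot 31 = 2976$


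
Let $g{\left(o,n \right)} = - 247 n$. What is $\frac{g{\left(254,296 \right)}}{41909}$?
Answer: $- \frac{73112}{41909} \approx -1.7445$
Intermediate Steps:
$\frac{g{\left(254,296 \right)}}{41909} = \frac{\left(-247\right) 296}{41909} = \left(-73112\right) \frac{1}{41909} = - \frac{73112}{41909}$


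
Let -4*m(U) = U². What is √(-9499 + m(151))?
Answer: I*√60797/2 ≈ 123.29*I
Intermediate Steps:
m(U) = -U²/4
√(-9499 + m(151)) = √(-9499 - ¼*151²) = √(-9499 - ¼*22801) = √(-9499 - 22801/4) = √(-60797/4) = I*√60797/2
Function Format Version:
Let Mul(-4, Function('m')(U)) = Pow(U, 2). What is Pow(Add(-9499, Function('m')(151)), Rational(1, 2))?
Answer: Mul(Rational(1, 2), I, Pow(60797, Rational(1, 2))) ≈ Mul(123.29, I)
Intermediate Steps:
Function('m')(U) = Mul(Rational(-1, 4), Pow(U, 2))
Pow(Add(-9499, Function('m')(151)), Rational(1, 2)) = Pow(Add(-9499, Mul(Rational(-1, 4), Pow(151, 2))), Rational(1, 2)) = Pow(Add(-9499, Mul(Rational(-1, 4), 22801)), Rational(1, 2)) = Pow(Add(-9499, Rational(-22801, 4)), Rational(1, 2)) = Pow(Rational(-60797, 4), Rational(1, 2)) = Mul(Rational(1, 2), I, Pow(60797, Rational(1, 2)))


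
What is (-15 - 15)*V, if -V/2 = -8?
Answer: -480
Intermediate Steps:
V = 16 (V = -2*(-8) = 16)
(-15 - 15)*V = (-15 - 15)*16 = -30*16 = -480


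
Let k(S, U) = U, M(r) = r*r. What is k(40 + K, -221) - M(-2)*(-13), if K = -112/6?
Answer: -169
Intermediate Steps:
M(r) = r²
K = -56/3 (K = -112*⅙ = -56/3 ≈ -18.667)
k(40 + K, -221) - M(-2)*(-13) = -221 - (-2)²*(-13) = -221 - 4*(-13) = -221 - 1*(-52) = -221 + 52 = -169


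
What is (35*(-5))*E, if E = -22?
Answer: 3850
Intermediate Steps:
(35*(-5))*E = (35*(-5))*(-22) = -175*(-22) = 3850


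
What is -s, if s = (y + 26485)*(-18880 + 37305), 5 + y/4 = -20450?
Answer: 1019547375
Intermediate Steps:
y = -81820 (y = -20 + 4*(-20450) = -20 - 81800 = -81820)
s = -1019547375 (s = (-81820 + 26485)*(-18880 + 37305) = -55335*18425 = -1019547375)
-s = -1*(-1019547375) = 1019547375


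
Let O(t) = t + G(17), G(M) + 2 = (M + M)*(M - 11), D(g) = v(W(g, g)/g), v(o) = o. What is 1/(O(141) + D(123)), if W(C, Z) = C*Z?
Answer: 1/466 ≈ 0.0021459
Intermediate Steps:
D(g) = g (D(g) = (g*g)/g = g²/g = g)
G(M) = -2 + 2*M*(-11 + M) (G(M) = -2 + (M + M)*(M - 11) = -2 + (2*M)*(-11 + M) = -2 + 2*M*(-11 + M))
O(t) = 202 + t (O(t) = t + (-2 - 22*17 + 2*17²) = t + (-2 - 374 + 2*289) = t + (-2 - 374 + 578) = t + 202 = 202 + t)
1/(O(141) + D(123)) = 1/((202 + 141) + 123) = 1/(343 + 123) = 1/466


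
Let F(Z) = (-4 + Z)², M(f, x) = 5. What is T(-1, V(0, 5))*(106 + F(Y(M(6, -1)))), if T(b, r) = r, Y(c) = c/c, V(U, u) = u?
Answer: 575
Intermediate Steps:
Y(c) = 1
T(-1, V(0, 5))*(106 + F(Y(M(6, -1)))) = 5*(106 + (-4 + 1)²) = 5*(106 + (-3)²) = 5*(106 + 9) = 5*115 = 575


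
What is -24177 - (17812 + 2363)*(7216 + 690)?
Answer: -159527727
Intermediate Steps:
-24177 - (17812 + 2363)*(7216 + 690) = -24177 - 20175*7906 = -24177 - 1*159503550 = -24177 - 159503550 = -159527727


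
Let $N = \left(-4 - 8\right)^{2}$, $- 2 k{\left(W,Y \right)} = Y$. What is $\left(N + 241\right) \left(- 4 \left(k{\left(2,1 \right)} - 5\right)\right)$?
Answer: $8470$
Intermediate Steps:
$k{\left(W,Y \right)} = - \frac{Y}{2}$
$N = 144$ ($N = \left(-12\right)^{2} = 144$)
$\left(N + 241\right) \left(- 4 \left(k{\left(2,1 \right)} - 5\right)\right) = \left(144 + 241\right) \left(- 4 \left(\left(- \frac{1}{2}\right) 1 - 5\right)\right) = 385 \left(- 4 \left(- \frac{1}{2} - 5\right)\right) = 385 \left(\left(-4\right) \left(- \frac{11}{2}\right)\right) = 385 \cdot 22 = 8470$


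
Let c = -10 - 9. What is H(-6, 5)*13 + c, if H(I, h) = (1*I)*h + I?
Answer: -487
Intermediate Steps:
H(I, h) = I + I*h (H(I, h) = I*h + I = I + I*h)
c = -19
H(-6, 5)*13 + c = -6*(1 + 5)*13 - 19 = -6*6*13 - 19 = -36*13 - 19 = -468 - 19 = -487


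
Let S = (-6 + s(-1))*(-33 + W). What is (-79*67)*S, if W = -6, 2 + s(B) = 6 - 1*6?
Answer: -1651416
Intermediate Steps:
s(B) = -2 (s(B) = -2 + (6 - 1*6) = -2 + (6 - 6) = -2 + 0 = -2)
S = 312 (S = (-6 - 2)*(-33 - 6) = -8*(-39) = 312)
(-79*67)*S = -79*67*312 = -5293*312 = -1651416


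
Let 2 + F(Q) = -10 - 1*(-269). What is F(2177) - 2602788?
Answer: -2602531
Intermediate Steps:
F(Q) = 257 (F(Q) = -2 + (-10 - 1*(-269)) = -2 + (-10 + 269) = -2 + 259 = 257)
F(2177) - 2602788 = 257 - 2602788 = -2602531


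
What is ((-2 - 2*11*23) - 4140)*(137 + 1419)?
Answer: -7232288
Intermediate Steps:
((-2 - 2*11*23) - 4140)*(137 + 1419) = ((-2 - 22*23) - 4140)*1556 = ((-2 - 506) - 4140)*1556 = (-508 - 4140)*1556 = -4648*1556 = -7232288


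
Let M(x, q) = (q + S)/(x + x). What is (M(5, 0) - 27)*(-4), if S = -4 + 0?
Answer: 548/5 ≈ 109.60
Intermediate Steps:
S = -4
M(x, q) = (-4 + q)/(2*x) (M(x, q) = (q - 4)/(x + x) = (-4 + q)/((2*x)) = (-4 + q)*(1/(2*x)) = (-4 + q)/(2*x))
(M(5, 0) - 27)*(-4) = ((½)*(-4 + 0)/5 - 27)*(-4) = ((½)*(⅕)*(-4) - 27)*(-4) = (-⅖ - 27)*(-4) = -137/5*(-4) = 548/5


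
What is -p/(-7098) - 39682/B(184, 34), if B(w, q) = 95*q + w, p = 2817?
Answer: -45340933/4038762 ≈ -11.226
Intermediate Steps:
B(w, q) = w + 95*q
-p/(-7098) - 39682/B(184, 34) = -1*2817/(-7098) - 39682/(184 + 95*34) = -2817*(-1/7098) - 39682/(184 + 3230) = 939/2366 - 39682/3414 = 939/2366 - 39682*1/3414 = 939/2366 - 19841/1707 = -45340933/4038762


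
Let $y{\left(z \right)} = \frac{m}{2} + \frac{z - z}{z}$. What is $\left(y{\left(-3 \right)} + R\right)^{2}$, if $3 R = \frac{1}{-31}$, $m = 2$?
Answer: $\frac{8464}{8649} \approx 0.97861$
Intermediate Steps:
$R = - \frac{1}{93}$ ($R = \frac{1}{3 \left(-31\right)} = \frac{1}{3} \left(- \frac{1}{31}\right) = - \frac{1}{93} \approx -0.010753$)
$y{\left(z \right)} = 1$ ($y{\left(z \right)} = \frac{2}{2} + \frac{z - z}{z} = 2 \cdot \frac{1}{2} + \frac{0}{z} = 1 + 0 = 1$)
$\left(y{\left(-3 \right)} + R\right)^{2} = \left(1 - \frac{1}{93}\right)^{2} = \left(\frac{92}{93}\right)^{2} = \frac{8464}{8649}$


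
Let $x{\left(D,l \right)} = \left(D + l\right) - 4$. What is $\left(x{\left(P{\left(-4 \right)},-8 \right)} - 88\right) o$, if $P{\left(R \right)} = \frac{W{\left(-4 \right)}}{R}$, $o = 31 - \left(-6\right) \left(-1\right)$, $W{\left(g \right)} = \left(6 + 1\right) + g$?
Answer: $- \frac{10075}{4} \approx -2518.8$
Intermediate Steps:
$W{\left(g \right)} = 7 + g$
$o = 25$ ($o = 31 - 6 = 25$)
$P{\left(R \right)} = \frac{3}{R}$ ($P{\left(R \right)} = \frac{7 - 4}{R} = \frac{3}{R}$)
$x{\left(D,l \right)} = -4 + D + l$ ($x{\left(D,l \right)} = \left(D + l\right) - 4 = -4 + D + l$)
$\left(x{\left(P{\left(-4 \right)},-8 \right)} - 88\right) o = \left(\left(-4 + \frac{3}{-4} - 8\right) - 88\right) 25 = \left(\left(-4 + 3 \left(- \frac{1}{4}\right) - 8\right) - 88\right) 25 = \left(\left(-4 - \frac{3}{4} - 8\right) - 88\right) 25 = \left(- \frac{51}{4} - 88\right) 25 = \left(- \frac{403}{4}\right) 25 = - \frac{10075}{4}$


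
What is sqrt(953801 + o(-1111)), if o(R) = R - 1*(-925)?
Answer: sqrt(953615) ≈ 976.53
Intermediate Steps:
o(R) = 925 + R (o(R) = R + 925 = 925 + R)
sqrt(953801 + o(-1111)) = sqrt(953801 + (925 - 1111)) = sqrt(953801 - 186) = sqrt(953615)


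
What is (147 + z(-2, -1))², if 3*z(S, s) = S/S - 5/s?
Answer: 22201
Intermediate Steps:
z(S, s) = ⅓ - 5/(3*s) (z(S, s) = (S/S - 5/s)/3 = (1 - 5/s)/3 = ⅓ - 5/(3*s))
(147 + z(-2, -1))² = (147 + (⅓)*(-5 - 1)/(-1))² = (147 + (⅓)*(-1)*(-6))² = (147 + 2)² = 149² = 22201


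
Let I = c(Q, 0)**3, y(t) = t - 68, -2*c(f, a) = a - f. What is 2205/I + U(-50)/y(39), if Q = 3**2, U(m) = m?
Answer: 60890/2349 ≈ 25.922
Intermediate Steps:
Q = 9
c(f, a) = f/2 - a/2 (c(f, a) = -(a - f)/2 = f/2 - a/2)
y(t) = -68 + t
I = 729/8 (I = ((1/2)*9 - 1/2*0)**3 = (9/2 + 0)**3 = (9/2)**3 = 729/8 ≈ 91.125)
2205/I + U(-50)/y(39) = 2205/(729/8) - 50/(-68 + 39) = 2205*(8/729) - 50/(-29) = 1960/81 - 50*(-1/29) = 1960/81 + 50/29 = 60890/2349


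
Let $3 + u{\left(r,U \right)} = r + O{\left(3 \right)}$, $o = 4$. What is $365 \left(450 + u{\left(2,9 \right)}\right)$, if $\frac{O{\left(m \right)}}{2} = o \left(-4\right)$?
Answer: $152205$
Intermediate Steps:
$O{\left(m \right)} = -32$ ($O{\left(m \right)} = 2 \cdot 4 \left(-4\right) = 2 \left(-16\right) = -32$)
$u{\left(r,U \right)} = -35 + r$ ($u{\left(r,U \right)} = -3 + \left(r - 32\right) = -3 + \left(-32 + r\right) = -35 + r$)
$365 \left(450 + u{\left(2,9 \right)}\right) = 365 \left(450 + \left(-35 + 2\right)\right) = 365 \left(450 - 33\right) = 365 \cdot 417 = 152205$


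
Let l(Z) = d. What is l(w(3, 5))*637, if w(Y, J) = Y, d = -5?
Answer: -3185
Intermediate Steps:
l(Z) = -5
l(w(3, 5))*637 = -5*637 = -3185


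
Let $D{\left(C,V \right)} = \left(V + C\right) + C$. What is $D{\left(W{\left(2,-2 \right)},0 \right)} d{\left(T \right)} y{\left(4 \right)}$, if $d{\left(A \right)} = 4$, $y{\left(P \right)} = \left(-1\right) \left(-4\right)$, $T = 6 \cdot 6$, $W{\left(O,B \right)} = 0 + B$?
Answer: $-64$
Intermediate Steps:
$W{\left(O,B \right)} = B$
$T = 36$
$y{\left(P \right)} = 4$
$D{\left(C,V \right)} = V + 2 C$ ($D{\left(C,V \right)} = \left(C + V\right) + C = V + 2 C$)
$D{\left(W{\left(2,-2 \right)},0 \right)} d{\left(T \right)} y{\left(4 \right)} = \left(0 + 2 \left(-2\right)\right) 4 \cdot 4 = \left(0 - 4\right) 4 \cdot 4 = \left(-4\right) 4 \cdot 4 = \left(-16\right) 4 = -64$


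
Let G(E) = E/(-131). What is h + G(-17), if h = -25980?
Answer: -3403363/131 ≈ -25980.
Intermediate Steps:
G(E) = -E/131 (G(E) = E*(-1/131) = -E/131)
h + G(-17) = -25980 - 1/131*(-17) = -25980 + 17/131 = -3403363/131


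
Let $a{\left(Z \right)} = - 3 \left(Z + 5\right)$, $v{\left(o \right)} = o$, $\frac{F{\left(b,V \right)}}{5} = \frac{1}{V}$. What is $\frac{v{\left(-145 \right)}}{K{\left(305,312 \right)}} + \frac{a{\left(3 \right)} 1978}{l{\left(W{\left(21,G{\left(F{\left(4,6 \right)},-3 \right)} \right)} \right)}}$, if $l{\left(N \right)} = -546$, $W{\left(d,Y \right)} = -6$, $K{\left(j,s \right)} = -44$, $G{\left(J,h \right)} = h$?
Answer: $\frac{361323}{4004} \approx 90.24$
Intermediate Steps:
$F{\left(b,V \right)} = \frac{5}{V}$
$a{\left(Z \right)} = -15 - 3 Z$ ($a{\left(Z \right)} = - 3 \left(5 + Z\right) = -15 - 3 Z$)
$\frac{v{\left(-145 \right)}}{K{\left(305,312 \right)}} + \frac{a{\left(3 \right)} 1978}{l{\left(W{\left(21,G{\left(F{\left(4,6 \right)},-3 \right)} \right)} \right)}} = - \frac{145}{-44} + \frac{\left(-15 - 9\right) 1978}{-546} = \left(-145\right) \left(- \frac{1}{44}\right) + \left(-15 - 9\right) 1978 \left(- \frac{1}{546}\right) = \frac{145}{44} + \left(-24\right) 1978 \left(- \frac{1}{546}\right) = \frac{145}{44} - - \frac{7912}{91} = \frac{145}{44} + \frac{7912}{91} = \frac{361323}{4004}$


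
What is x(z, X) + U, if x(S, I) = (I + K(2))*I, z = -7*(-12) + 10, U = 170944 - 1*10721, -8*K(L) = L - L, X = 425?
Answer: 340848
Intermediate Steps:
K(L) = 0 (K(L) = -(L - L)/8 = -⅛*0 = 0)
U = 160223 (U = 170944 - 10721 = 160223)
z = 94 (z = 84 + 10 = 94)
x(S, I) = I² (x(S, I) = (I + 0)*I = I*I = I²)
x(z, X) + U = 425² + 160223 = 180625 + 160223 = 340848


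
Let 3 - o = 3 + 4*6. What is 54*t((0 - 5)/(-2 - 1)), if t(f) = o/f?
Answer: -3888/5 ≈ -777.60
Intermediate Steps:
o = -24 (o = 3 - (3 + 4*6) = 3 - (3 + 24) = 3 - 1*27 = 3 - 27 = -24)
t(f) = -24/f
54*t((0 - 5)/(-2 - 1)) = 54*(-24*(-2 - 1)/(0 - 5)) = 54*(-24/((-5/(-3)))) = 54*(-24/((-5*(-1/3)))) = 54*(-24/5/3) = 54*(-24*3/5) = 54*(-72/5) = -3888/5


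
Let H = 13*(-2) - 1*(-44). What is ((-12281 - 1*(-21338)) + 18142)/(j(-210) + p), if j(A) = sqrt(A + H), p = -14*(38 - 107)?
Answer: 4379039/155558 - 54398*I*sqrt(3)/233337 ≈ 28.151 - 0.40379*I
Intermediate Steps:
H = 18 (H = -26 + 44 = 18)
p = 966 (p = -14*(-69) = 966)
j(A) = sqrt(18 + A) (j(A) = sqrt(A + 18) = sqrt(18 + A))
((-12281 - 1*(-21338)) + 18142)/(j(-210) + p) = ((-12281 - 1*(-21338)) + 18142)/(sqrt(18 - 210) + 966) = ((-12281 + 21338) + 18142)/(sqrt(-192) + 966) = (9057 + 18142)/(8*I*sqrt(3) + 966) = 27199/(966 + 8*I*sqrt(3))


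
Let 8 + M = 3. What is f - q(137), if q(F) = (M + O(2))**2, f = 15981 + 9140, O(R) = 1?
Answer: 25105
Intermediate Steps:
M = -5 (M = -8 + 3 = -5)
f = 25121
q(F) = 16 (q(F) = (-5 + 1)**2 = (-4)**2 = 16)
f - q(137) = 25121 - 1*16 = 25121 - 16 = 25105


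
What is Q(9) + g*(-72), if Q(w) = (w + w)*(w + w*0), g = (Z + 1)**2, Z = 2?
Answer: -486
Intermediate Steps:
g = 9 (g = (2 + 1)**2 = 3**2 = 9)
Q(w) = 2*w**2 (Q(w) = (2*w)*(w + 0) = (2*w)*w = 2*w**2)
Q(9) + g*(-72) = 2*9**2 + 9*(-72) = 2*81 - 648 = 162 - 648 = -486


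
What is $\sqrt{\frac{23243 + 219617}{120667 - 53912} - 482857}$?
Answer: $\frac{i \sqrt{509279443565}}{1027} \approx 694.88 i$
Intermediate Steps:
$\sqrt{\frac{23243 + 219617}{120667 - 53912} - 482857} = \sqrt{\frac{242860}{66755} - 482857} = \sqrt{242860 \cdot \frac{1}{66755} - 482857} = \sqrt{\frac{48572}{13351} - 482857} = \sqrt{- \frac{6446575235}{13351}} = \frac{i \sqrt{509279443565}}{1027}$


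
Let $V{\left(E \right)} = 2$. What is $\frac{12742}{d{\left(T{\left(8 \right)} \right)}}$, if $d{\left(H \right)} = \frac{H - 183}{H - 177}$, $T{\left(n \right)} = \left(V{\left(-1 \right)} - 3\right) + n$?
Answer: $\frac{541535}{44} \approx 12308.0$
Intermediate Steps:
$T{\left(n \right)} = -1 + n$ ($T{\left(n \right)} = \left(2 - 3\right) + n = -1 + n$)
$d{\left(H \right)} = \frac{-183 + H}{-177 + H}$ ($d{\left(H \right)} = \frac{H - 183}{-177 + H} = \frac{-183 + H}{-177 + H}$)
$\frac{12742}{d{\left(T{\left(8 \right)} \right)}} = \frac{12742}{\frac{1}{-177 + \left(-1 + 8\right)} \left(-183 + \left(-1 + 8\right)\right)} = \frac{12742}{\frac{1}{-177 + 7} \left(-183 + 7\right)} = \frac{12742}{\frac{1}{-170} \left(-176\right)} = \frac{12742}{\left(- \frac{1}{170}\right) \left(-176\right)} = \frac{12742}{\frac{88}{85}} = 12742 \cdot \frac{85}{88} = \frac{541535}{44}$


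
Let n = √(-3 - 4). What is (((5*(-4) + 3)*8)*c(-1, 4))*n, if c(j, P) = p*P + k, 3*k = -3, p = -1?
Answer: 680*I*√7 ≈ 1799.1*I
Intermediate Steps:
k = -1 (k = (⅓)*(-3) = -1)
n = I*√7 (n = √(-7) = I*√7 ≈ 2.6458*I)
c(j, P) = -1 - P (c(j, P) = -P - 1 = -1 - P)
(((5*(-4) + 3)*8)*c(-1, 4))*n = (((5*(-4) + 3)*8)*(-1 - 1*4))*(I*√7) = (((-20 + 3)*8)*(-1 - 4))*(I*√7) = (-17*8*(-5))*(I*√7) = (-136*(-5))*(I*√7) = 680*(I*√7) = 680*I*√7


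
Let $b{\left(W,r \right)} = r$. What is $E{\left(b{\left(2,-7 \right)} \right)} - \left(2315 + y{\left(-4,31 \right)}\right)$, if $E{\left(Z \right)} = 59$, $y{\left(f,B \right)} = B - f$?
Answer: $-2291$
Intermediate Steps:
$E{\left(b{\left(2,-7 \right)} \right)} - \left(2315 + y{\left(-4,31 \right)}\right) = 59 - \left(2315 + \left(31 - -4\right)\right) = 59 - \left(2315 + \left(31 + 4\right)\right) = 59 - \left(2315 + 35\right) = 59 - 2350 = -2291$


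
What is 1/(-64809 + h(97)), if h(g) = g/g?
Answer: -1/64808 ≈ -1.5430e-5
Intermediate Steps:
h(g) = 1
1/(-64809 + h(97)) = 1/(-64809 + 1) = 1/(-64808) = -1/64808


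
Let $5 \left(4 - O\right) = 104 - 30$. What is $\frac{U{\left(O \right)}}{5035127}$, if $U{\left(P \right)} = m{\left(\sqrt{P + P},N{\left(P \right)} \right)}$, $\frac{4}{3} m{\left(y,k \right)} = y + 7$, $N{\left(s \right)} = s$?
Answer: $\frac{21}{20140508} + \frac{9 i \sqrt{15}}{50351270} \approx 1.0427 \cdot 10^{-6} + 6.9227 \cdot 10^{-7} i$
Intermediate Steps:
$O = - \frac{54}{5}$ ($O = 4 - \frac{104 - 30}{5} = 4 - \frac{74}{5} = - \frac{54}{5} \approx -10.8$)
$m{\left(y,k \right)} = \frac{21}{4} + \frac{3 y}{4}$ ($m{\left(y,k \right)} = \frac{3 \left(y + 7\right)}{4} = \frac{3 \left(7 + y\right)}{4} = \frac{21}{4} + \frac{3 y}{4}$)
$U{\left(P \right)} = \frac{21}{4} + \frac{3 \sqrt{2} \sqrt{P}}{4}$ ($U{\left(P \right)} = \frac{21}{4} + \frac{3 \sqrt{P + P}}{4} = \frac{21}{4} + \frac{3 \sqrt{2 P}}{4} = \frac{21}{4} + \frac{3 \sqrt{2} \sqrt{P}}{4}$)
$\frac{U{\left(O \right)}}{5035127} = \frac{\frac{21}{4} + \frac{3 \sqrt{2} \sqrt{- \frac{54}{5}}}{4}}{5035127} = \left(\frac{21}{4} + \frac{3 \sqrt{2} \frac{3 i \sqrt{30}}{5}}{4}\right) \frac{1}{5035127} = \left(\frac{21}{4} + \frac{9 i \sqrt{15}}{10}\right) \frac{1}{5035127} = \frac{21}{20140508} + \frac{9 i \sqrt{15}}{50351270}$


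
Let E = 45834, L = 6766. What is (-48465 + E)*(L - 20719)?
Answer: 36710343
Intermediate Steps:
(-48465 + E)*(L - 20719) = (-48465 + 45834)*(6766 - 20719) = -2631*(-13953) = 36710343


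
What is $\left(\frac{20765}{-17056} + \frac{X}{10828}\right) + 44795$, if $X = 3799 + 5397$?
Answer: $\frac{2068194669529}{46170592} \approx 44795.0$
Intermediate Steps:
$X = 9196$
$\left(\frac{20765}{-17056} + \frac{X}{10828}\right) + 44795 = \left(\frac{20765}{-17056} + \frac{9196}{10828}\right) + 44795 = \left(20765 \left(- \frac{1}{17056}\right) + 9196 \cdot \frac{1}{10828}\right) + 44795 = \left(- \frac{20765}{17056} + \frac{2299}{2707}\right) + 44795 = - \frac{16999111}{46170592} + 44795 = \frac{2068194669529}{46170592}$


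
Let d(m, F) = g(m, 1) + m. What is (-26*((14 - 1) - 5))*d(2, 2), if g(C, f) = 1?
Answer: -624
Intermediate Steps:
d(m, F) = 1 + m
(-26*((14 - 1) - 5))*d(2, 2) = (-26*((14 - 1) - 5))*(1 + 2) = -26*(13 - 5)*3 = -26*8*3 = -208*3 = -624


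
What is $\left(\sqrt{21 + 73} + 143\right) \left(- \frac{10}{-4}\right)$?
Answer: $\frac{715}{2} + \frac{5 \sqrt{94}}{2} \approx 381.74$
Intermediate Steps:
$\left(\sqrt{21 + 73} + 143\right) \left(- \frac{10}{-4}\right) = \left(\sqrt{94} + 143\right) \left(\left(-10\right) \left(- \frac{1}{4}\right)\right) = \left(143 + \sqrt{94}\right) \frac{5}{2} = \frac{715}{2} + \frac{5 \sqrt{94}}{2}$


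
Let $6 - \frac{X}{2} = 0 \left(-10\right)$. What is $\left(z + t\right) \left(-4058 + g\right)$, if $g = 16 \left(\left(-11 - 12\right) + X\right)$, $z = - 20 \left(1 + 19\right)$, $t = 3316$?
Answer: $-12346344$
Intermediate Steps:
$X = 12$ ($X = 12 - 2 \cdot 0 \left(-10\right) = 12 - 0 = 12 + 0 = 12$)
$z = -400$ ($z = \left(-20\right) 20 = -400$)
$g = -176$ ($g = 16 \left(\left(-11 - 12\right) + 12\right) = 16 \left(-23 + 12\right) = 16 \left(-11\right) = -176$)
$\left(z + t\right) \left(-4058 + g\right) = \left(-400 + 3316\right) \left(-4058 - 176\right) = 2916 \left(-4234\right) = -12346344$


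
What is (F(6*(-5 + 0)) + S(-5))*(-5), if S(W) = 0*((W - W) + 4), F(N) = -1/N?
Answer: -⅙ ≈ -0.16667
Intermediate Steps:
S(W) = 0 (S(W) = 0*(0 + 4) = 0*4 = 0)
(F(6*(-5 + 0)) + S(-5))*(-5) = (-1/(6*(-5 + 0)) + 0)*(-5) = (-1/(6*(-5)) + 0)*(-5) = (-1/(-30) + 0)*(-5) = (-1*(-1/30) + 0)*(-5) = (1/30 + 0)*(-5) = (1/30)*(-5) = -⅙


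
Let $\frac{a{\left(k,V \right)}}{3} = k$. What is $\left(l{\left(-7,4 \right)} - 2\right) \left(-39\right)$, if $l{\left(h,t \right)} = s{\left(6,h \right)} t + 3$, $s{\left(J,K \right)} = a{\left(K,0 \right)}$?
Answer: $3237$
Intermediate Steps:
$a{\left(k,V \right)} = 3 k$
$s{\left(J,K \right)} = 3 K$
$l{\left(h,t \right)} = 3 + 3 h t$ ($l{\left(h,t \right)} = 3 h t + 3 = 3 + 3 h t$)
$\left(l{\left(-7,4 \right)} - 2\right) \left(-39\right) = \left(\left(3 + 3 \left(-7\right) 4\right) - 2\right) \left(-39\right) = \left(\left(3 - 84\right) - 2\right) \left(-39\right) = \left(-81 - 2\right) \left(-39\right) = \left(-83\right) \left(-39\right) = 3237$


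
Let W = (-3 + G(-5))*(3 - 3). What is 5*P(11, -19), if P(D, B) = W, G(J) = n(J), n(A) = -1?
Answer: 0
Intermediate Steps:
G(J) = -1
W = 0 (W = (-3 - 1)*(3 - 3) = -4*0 = 0)
P(D, B) = 0
5*P(11, -19) = 5*0 = 0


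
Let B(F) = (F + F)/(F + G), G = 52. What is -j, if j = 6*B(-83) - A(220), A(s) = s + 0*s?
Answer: 5824/31 ≈ 187.87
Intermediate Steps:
A(s) = s (A(s) = s + 0 = s)
B(F) = 2*F/(52 + F) (B(F) = (F + F)/(F + 52) = (2*F)/(52 + F) = 2*F/(52 + F))
j = -5824/31 (j = 6*(2*(-83)/(52 - 83)) - 1*220 = 6*(2*(-83)/(-31)) - 220 = 6*(2*(-83)*(-1/31)) - 220 = 6*(166/31) - 220 = 996/31 - 220 = -5824/31 ≈ -187.87)
-j = -1*(-5824/31) = 5824/31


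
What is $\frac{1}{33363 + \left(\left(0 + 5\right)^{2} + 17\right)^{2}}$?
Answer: $\frac{1}{35127} \approx 2.8468 \cdot 10^{-5}$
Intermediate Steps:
$\frac{1}{33363 + \left(\left(0 + 5\right)^{2} + 17\right)^{2}} = \frac{1}{33363 + \left(5^{2} + 17\right)^{2}} = \frac{1}{33363 + \left(25 + 17\right)^{2}} = \frac{1}{33363 + 42^{2}} = \frac{1}{33363 + 1764} = \frac{1}{35127}$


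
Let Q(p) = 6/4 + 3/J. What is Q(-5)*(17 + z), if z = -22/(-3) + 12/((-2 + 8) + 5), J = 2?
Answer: 839/11 ≈ 76.273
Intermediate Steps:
Q(p) = 3 (Q(p) = 6/4 + 3/2 = 6*(1/4) + 3*(1/2) = 3/2 + 3/2 = 3)
z = 278/33 (z = -22*(-1/3) + 12/(6 + 5) = 22/3 + 12/11 = 278/33 ≈ 8.4242)
Q(-5)*(17 + z) = 3*(17 + 278/33) = 3*(839/33) = 839/11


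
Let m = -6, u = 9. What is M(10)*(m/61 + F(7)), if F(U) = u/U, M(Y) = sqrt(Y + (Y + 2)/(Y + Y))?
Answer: 507*sqrt(265)/2135 ≈ 3.8657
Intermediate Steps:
M(Y) = sqrt(Y + (2 + Y)/(2*Y)) (M(Y) = sqrt(Y + (2 + Y)/((2*Y))) = sqrt(Y + (2 + Y)*(1/(2*Y))) = sqrt(Y + (2 + Y)/(2*Y)))
F(U) = 9/U
M(10)*(m/61 + F(7)) = (sqrt(2 + 4*10 + 4/10)/2)*(-6/61 + 9/7) = (sqrt(2 + 40 + 4*(1/10))/2)*(-6*1/61 + 9*(1/7)) = (sqrt(2 + 40 + 2/5)/2)*(-6/61 + 9/7) = (sqrt(212/5)/2)*(507/427) = ((2*sqrt(265)/5)/2)*(507/427) = (sqrt(265)/5)*(507/427) = 507*sqrt(265)/2135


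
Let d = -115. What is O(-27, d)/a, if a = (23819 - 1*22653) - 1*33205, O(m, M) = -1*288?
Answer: 288/32039 ≈ 0.0089891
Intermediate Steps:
O(m, M) = -288
a = -32039 (a = (23819 - 22653) - 33205 = 1166 - 33205 = -32039)
O(-27, d)/a = -288/(-32039) = -288*(-1/32039) = 288/32039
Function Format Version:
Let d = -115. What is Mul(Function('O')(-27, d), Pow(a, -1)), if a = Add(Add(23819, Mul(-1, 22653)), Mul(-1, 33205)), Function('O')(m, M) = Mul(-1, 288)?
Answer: Rational(288, 32039) ≈ 0.0089891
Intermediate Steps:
Function('O')(m, M) = -288
a = -32039 (a = Add(Add(23819, -22653), -33205) = Add(1166, -33205) = -32039)
Mul(Function('O')(-27, d), Pow(a, -1)) = Mul(-288, Pow(-32039, -1)) = Mul(-288, Rational(-1, 32039)) = Rational(288, 32039)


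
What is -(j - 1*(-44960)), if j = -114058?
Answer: 69098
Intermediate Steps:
-(j - 1*(-44960)) = -(-114058 - 1*(-44960)) = -(-114058 + 44960) = -1*(-69098) = 69098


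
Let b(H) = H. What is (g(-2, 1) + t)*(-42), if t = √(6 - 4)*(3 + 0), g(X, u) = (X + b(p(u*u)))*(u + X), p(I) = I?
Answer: -42 - 126*√2 ≈ -220.19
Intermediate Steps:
g(X, u) = (X + u)*(X + u²) (g(X, u) = (X + u*u)*(u + X) = (X + u²)*(X + u) = (X + u)*(X + u²))
t = 3*√2 (t = √2*3 = 3*√2 ≈ 4.2426)
(g(-2, 1) + t)*(-42) = (((-2)² + 1³ - 2*1 - 2*1²) + 3*√2)*(-42) = ((4 + 1 - 2 - 2*1) + 3*√2)*(-42) = ((4 + 1 - 2 - 2) + 3*√2)*(-42) = (1 + 3*√2)*(-42) = -42 - 126*√2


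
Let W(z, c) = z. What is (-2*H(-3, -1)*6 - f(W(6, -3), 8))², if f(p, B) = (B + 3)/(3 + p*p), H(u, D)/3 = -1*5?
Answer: 49126081/1521 ≈ 32299.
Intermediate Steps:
H(u, D) = -15 (H(u, D) = 3*(-1*5) = 3*(-5) = -15)
f(p, B) = (3 + B)/(3 + p²)
(-2*H(-3, -1)*6 - f(W(6, -3), 8))² = (-2*(-15)*6 - (3 + 8)/(3 + 6²))² = (30*6 - 11/(3 + 36))² = (180 - 11/39)² = (7009/39)² = 49126081/1521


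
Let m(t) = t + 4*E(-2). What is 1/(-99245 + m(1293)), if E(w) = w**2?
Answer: -1/97936 ≈ -1.0211e-5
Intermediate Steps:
m(t) = 16 + t (m(t) = t + 4*(-2)**2 = t + 4*4 = t + 16 = 16 + t)
1/(-99245 + m(1293)) = 1/(-99245 + (16 + 1293)) = 1/(-99245 + 1309) = 1/(-97936) = -1/97936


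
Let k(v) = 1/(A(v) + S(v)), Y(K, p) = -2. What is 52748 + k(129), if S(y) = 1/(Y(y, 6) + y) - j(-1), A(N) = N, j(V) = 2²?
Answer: 837427375/15876 ≈ 52748.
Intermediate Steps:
j(V) = 4
S(y) = -4 + 1/(-2 + y) (S(y) = 1/(-2 + y) - 1*4 = 1/(-2 + y) - 4 = -4 + 1/(-2 + y))
k(v) = 1/(v + (9 - 4*v)/(-2 + v))
52748 + k(129) = 52748 + (-2 + 129)/(9 + 129² - 6*129) = 52748 + 127/(9 + 16641 - 774) = 52748 + 127/15876 = 837427375/15876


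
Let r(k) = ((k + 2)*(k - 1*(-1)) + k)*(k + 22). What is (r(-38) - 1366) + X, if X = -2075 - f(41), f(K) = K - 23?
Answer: -24163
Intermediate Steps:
f(K) = -23 + K
r(k) = (22 + k)*(k + (1 + k)*(2 + k)) (r(k) = ((2 + k)*(k + 1) + k)*(22 + k) = ((2 + k)*(1 + k) + k)*(22 + k) = ((1 + k)*(2 + k) + k)*(22 + k) = (k + (1 + k)*(2 + k))*(22 + k) = (22 + k)*(k + (1 + k)*(2 + k)))
X = -2093 (X = -2075 - (-23 + 41) = -2075 - 1*18 = -2075 - 18 = -2093)
(r(-38) - 1366) + X = ((44 + (-38)³ + 26*(-38)² + 90*(-38)) - 1366) - 2093 = ((44 - 54872 + 26*1444 - 3420) - 1366) - 2093 = ((44 - 54872 + 37544 - 3420) - 1366) - 2093 = (-20704 - 1366) - 2093 = -22070 - 2093 = -24163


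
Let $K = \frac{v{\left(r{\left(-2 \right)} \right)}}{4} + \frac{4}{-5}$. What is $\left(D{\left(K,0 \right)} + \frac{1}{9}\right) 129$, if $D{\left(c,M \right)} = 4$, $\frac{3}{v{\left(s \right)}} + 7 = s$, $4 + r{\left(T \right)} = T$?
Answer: $\frac{1591}{3} \approx 530.33$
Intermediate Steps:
$r{\left(T \right)} = -4 + T$
$v{\left(s \right)} = \frac{3}{-7 + s}$
$K = - \frac{223}{260}$ ($K = \frac{3 \frac{1}{-7 - 6}}{4} + \frac{4}{-5} = \frac{3}{-7 - 6} \cdot \frac{1}{4} + 4 \left(- \frac{1}{5}\right) = \frac{3}{-13} \cdot \frac{1}{4} - \frac{4}{5} = 3 \left(- \frac{1}{13}\right) \frac{1}{4} - \frac{4}{5} = \left(- \frac{3}{13}\right) \frac{1}{4} - \frac{4}{5} = - \frac{3}{52} - \frac{4}{5} = - \frac{223}{260} \approx -0.85769$)
$\left(D{\left(K,0 \right)} + \frac{1}{9}\right) 129 = \left(4 + \frac{1}{9}\right) 129 = \frac{37}{9} \cdot 129 = \frac{1591}{3}$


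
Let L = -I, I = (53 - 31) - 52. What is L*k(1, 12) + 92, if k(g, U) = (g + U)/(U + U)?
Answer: 433/4 ≈ 108.25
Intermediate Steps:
I = -30 (I = 22 - 52 = -30)
k(g, U) = (U + g)/(2*U) (k(g, U) = (U + g)/((2*U)) = (U + g)*(1/(2*U)) = (U + g)/(2*U))
L = 30 (L = -1*(-30) = 30)
L*k(1, 12) + 92 = 30*((1/2)*(12 + 1)/12) + 92 = 30*((1/2)*(1/12)*13) + 92 = 30*(13/24) + 92 = 65/4 + 92 = 433/4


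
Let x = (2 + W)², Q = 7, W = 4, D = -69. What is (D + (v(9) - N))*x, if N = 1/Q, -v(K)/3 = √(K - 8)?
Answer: -18180/7 ≈ -2597.1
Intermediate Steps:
v(K) = -3*√(-8 + K) (v(K) = -3*√(K - 8) = -3*√(-8 + K))
x = 36 (x = (2 + 4)² = 6² = 36)
N = ⅐ (N = 1/7 = ⅐ ≈ 0.14286)
(D + (v(9) - N))*x = (-69 + (-3*√(-8 + 9) - 1*⅐))*36 = (-69 + (-3*√1 - ⅐))*36 = (-69 + (-3*1 - ⅐))*36 = (-69 + (-3 - ⅐))*36 = (-69 - 22/7)*36 = -505/7*36 = -18180/7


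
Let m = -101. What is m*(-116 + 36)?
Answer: 8080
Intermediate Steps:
m*(-116 + 36) = -101*(-116 + 36) = -101*(-80) = 8080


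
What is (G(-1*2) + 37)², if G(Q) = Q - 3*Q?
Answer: 1681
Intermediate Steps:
G(Q) = -2*Q
(G(-1*2) + 37)² = (-(-2)*2 + 37)² = (-2*(-2) + 37)² = (4 + 37)² = 41² = 1681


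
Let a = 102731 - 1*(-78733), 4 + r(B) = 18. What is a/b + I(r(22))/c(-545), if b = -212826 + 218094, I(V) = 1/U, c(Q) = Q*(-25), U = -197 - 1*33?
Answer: 47388567061/1375716250 ≈ 34.446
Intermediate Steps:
U = -230 (U = -197 - 33 = -230)
r(B) = 14 (r(B) = -4 + 18 = 14)
c(Q) = -25*Q
I(V) = -1/230 (I(V) = 1/(-230) = -1/230)
b = 5268
a = 181464 (a = 102731 + 78733 = 181464)
a/b + I(r(22))/c(-545) = 181464/5268 - 1/(230*((-25*(-545)))) = 181464*(1/5268) - 1/230/13625 = 15122/439 - 1/230*1/13625 = 15122/439 - 1/3133750 = 47388567061/1375716250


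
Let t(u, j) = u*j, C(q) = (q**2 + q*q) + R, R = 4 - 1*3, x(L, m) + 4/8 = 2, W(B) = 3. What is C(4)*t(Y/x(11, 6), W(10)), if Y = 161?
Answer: 10626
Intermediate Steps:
x(L, m) = 3/2 (x(L, m) = -1/2 + 2 = 3/2)
R = 1 (R = 4 - 3 = 1)
C(q) = 1 + 2*q**2 (C(q) = (q**2 + q*q) + 1 = (q**2 + q**2) + 1 = 2*q**2 + 1 = 1 + 2*q**2)
t(u, j) = j*u
C(4)*t(Y/x(11, 6), W(10)) = (1 + 2*4**2)*(3*(161/(3/2))) = (1 + 2*16)*(3*(161*(2/3))) = (1 + 32)*(3*(322/3)) = 33*322 = 10626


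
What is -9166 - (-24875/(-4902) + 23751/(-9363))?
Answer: -140270761313/15299142 ≈ -9168.5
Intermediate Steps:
-9166 - (-24875/(-4902) + 23751/(-9363)) = -9166 - (-24875*(-1/4902) + 23751*(-1/9363)) = -9166 - (24875/4902 - 7917/3121) = -9166 - 1*38825741/15299142 = -9166 - 38825741/15299142 = -140270761313/15299142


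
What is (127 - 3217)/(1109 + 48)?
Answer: -3090/1157 ≈ -2.6707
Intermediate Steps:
(127 - 3217)/(1109 + 48) = -3090/1157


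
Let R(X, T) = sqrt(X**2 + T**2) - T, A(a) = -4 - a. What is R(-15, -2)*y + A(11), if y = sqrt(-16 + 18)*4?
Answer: -15 + 4*sqrt(2)*(2 + sqrt(229)) ≈ 81.917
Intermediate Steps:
y = 4*sqrt(2) (y = sqrt(2)*4 = 4*sqrt(2) ≈ 5.6569)
R(X, T) = sqrt(T**2 + X**2) - T
R(-15, -2)*y + A(11) = (sqrt((-2)**2 + (-15)**2) - 1*(-2))*(4*sqrt(2)) + (-4 - 1*11) = (sqrt(4 + 225) + 2)*(4*sqrt(2)) + (-4 - 11) = (sqrt(229) + 2)*(4*sqrt(2)) - 15 = (2 + sqrt(229))*(4*sqrt(2)) - 15 = 4*sqrt(2)*(2 + sqrt(229)) - 15 = -15 + 4*sqrt(2)*(2 + sqrt(229))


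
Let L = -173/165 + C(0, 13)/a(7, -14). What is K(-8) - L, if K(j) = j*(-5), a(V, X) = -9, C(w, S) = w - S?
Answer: 19604/495 ≈ 39.604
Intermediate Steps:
K(j) = -5*j
L = 196/495 (L = -173/165 + (0 - 1*13)/(-9) = -173*1/165 + (0 - 13)*(-1/9) = -173/165 - 13*(-1/9) = -173/165 + 13/9 = 196/495 ≈ 0.39596)
K(-8) - L = -5*(-8) - 1*196/495 = 40 - 196/495 = 19604/495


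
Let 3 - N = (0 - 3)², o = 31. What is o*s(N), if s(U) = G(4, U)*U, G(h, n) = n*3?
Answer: 3348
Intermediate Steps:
G(h, n) = 3*n
N = -6 (N = 3 - (0 - 3)² = 3 - 1*(-3)² = 3 - 1*9 = 3 - 9 = -6)
s(U) = 3*U² (s(U) = (3*U)*U = 3*U²)
o*s(N) = 31*(3*(-6)²) = 31*(3*36) = 31*108 = 3348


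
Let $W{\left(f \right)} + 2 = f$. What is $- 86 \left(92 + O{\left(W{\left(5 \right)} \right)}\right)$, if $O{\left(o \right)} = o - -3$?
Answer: $-8428$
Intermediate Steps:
$W{\left(f \right)} = -2 + f$
$O{\left(o \right)} = 3 + o$ ($O{\left(o \right)} = o + 3 = 3 + o$)
$- 86 \left(92 + O{\left(W{\left(5 \right)} \right)}\right) = - 86 \left(92 + \left(3 + \left(-2 + 5\right)\right)\right) = - 86 \left(92 + \left(3 + 3\right)\right) = - 86 \left(92 + 6\right) = \left(-86\right) 98 = -8428$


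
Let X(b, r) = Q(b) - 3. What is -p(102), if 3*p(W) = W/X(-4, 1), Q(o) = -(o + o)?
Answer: -34/5 ≈ -6.8000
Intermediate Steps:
Q(o) = -2*o
X(b, r) = -3 - 2*b (X(b, r) = -2*b - 3 = -3 - 2*b)
p(W) = W/15 (p(W) = (W/(-3 - 2*(-4)))/3 = (W/(-3 + 8))/3 = (W/5)/3 = W/15)
-p(102) = -102/15 = -1*34/5 = -34/5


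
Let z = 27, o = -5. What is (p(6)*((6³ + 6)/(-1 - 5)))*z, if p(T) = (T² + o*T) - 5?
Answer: -999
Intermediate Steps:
p(T) = -5 + T² - 5*T (p(T) = (T² - 5*T) - 5 = -5 + T² - 5*T)
(p(6)*((6³ + 6)/(-1 - 5)))*z = ((-5 + 6² - 5*6)*((6³ + 6)/(-1 - 5)))*27 = ((-5 + 36 - 30)*((216 + 6)/(-6)))*27 = (1*(-⅙*222))*27 = (1*(-37))*27 = -37*27 = -999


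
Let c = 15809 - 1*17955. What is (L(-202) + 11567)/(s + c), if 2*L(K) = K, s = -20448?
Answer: -441/869 ≈ -0.50748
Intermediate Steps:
L(K) = K/2
c = -2146 (c = 15809 - 17955 = -2146)
(L(-202) + 11567)/(s + c) = ((½)*(-202) + 11567)/(-20448 - 2146) = (-101 + 11567)/(-22594) = 11466*(-1/22594) = -441/869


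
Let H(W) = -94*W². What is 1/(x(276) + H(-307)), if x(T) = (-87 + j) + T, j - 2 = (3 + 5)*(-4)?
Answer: -1/8859247 ≈ -1.1288e-7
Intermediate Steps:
j = -30 (j = 2 + (3 + 5)*(-4) = 2 + 8*(-4) = 2 - 32 = -30)
x(T) = -117 + T (x(T) = (-87 - 30) + T = -117 + T)
1/(x(276) + H(-307)) = 1/((-117 + 276) - 94*(-307)²) = 1/(159 - 94*94249) = 1/(159 - 8859406) = 1/(-8859247) = -1/8859247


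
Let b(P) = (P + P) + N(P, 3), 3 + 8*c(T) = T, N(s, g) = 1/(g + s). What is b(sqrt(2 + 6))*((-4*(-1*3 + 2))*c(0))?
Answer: -9/2 - 3*sqrt(2) ≈ -8.7426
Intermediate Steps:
c(T) = -3/8 + T/8
b(P) = 1/(3 + P) + 2*P (b(P) = (P + P) + 1/(3 + P) = 2*P + 1/(3 + P) = 1/(3 + P) + 2*P)
b(sqrt(2 + 6))*((-4*(-1*3 + 2))*c(0)) = ((1 + 2*sqrt(2 + 6)*(3 + sqrt(2 + 6)))/(3 + sqrt(2 + 6)))*((-4*(-1*3 + 2))*(-3/8 + (1/8)*0)) = ((1 + 2*sqrt(8)*(3 + sqrt(8)))/(3 + sqrt(8)))*((-4*(-3 + 2))*(-3/8 + 0)) = ((1 + 2*(2*sqrt(2))*(3 + 2*sqrt(2)))/(3 + 2*sqrt(2)))*(-4*(-1)*(-3/8)) = ((1 + 4*sqrt(2)*(3 + 2*sqrt(2)))/(3 + 2*sqrt(2)))*(4*(-3/8)) = ((1 + 4*sqrt(2)*(3 + 2*sqrt(2)))/(3 + 2*sqrt(2)))*(-3/2) = -3*(1 + 4*sqrt(2)*(3 + 2*sqrt(2)))/(2*(3 + 2*sqrt(2)))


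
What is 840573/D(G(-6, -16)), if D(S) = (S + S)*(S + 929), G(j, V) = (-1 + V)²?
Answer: 280191/234668 ≈ 1.1940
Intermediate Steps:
D(S) = 2*S*(929 + S) (D(S) = (2*S)*(929 + S) = 2*S*(929 + S))
840573/D(G(-6, -16)) = 840573/((2*(-1 - 16)²*(929 + (-1 - 16)²))) = 840573/((2*(-17)²*(929 + (-17)²))) = 840573/((2*289*(929 + 289))) = 840573/((2*289*1218)) = 840573/704004 = 840573*(1/704004) = 280191/234668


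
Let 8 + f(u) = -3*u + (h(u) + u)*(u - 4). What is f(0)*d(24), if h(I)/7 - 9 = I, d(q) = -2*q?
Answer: 12480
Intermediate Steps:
h(I) = 63 + 7*I
f(u) = -8 - 3*u + (-4 + u)*(63 + 8*u) (f(u) = -8 + (-3*u + ((63 + 7*u) + u)*(u - 4)) = -8 + (-3*u + (63 + 8*u)*(-4 + u)) = -8 + (-3*u + (-4 + u)*(63 + 8*u)) = -8 - 3*u + (-4 + u)*(63 + 8*u))
f(0)*d(24) = (-260 + 8*0² + 28*0)*(-2*24) = (-260 + 8*0 + 0)*(-48) = (-260 + 0 + 0)*(-48) = -260*(-48) = 12480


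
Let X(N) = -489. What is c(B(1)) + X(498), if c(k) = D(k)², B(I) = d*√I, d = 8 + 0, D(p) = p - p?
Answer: -489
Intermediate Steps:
D(p) = 0
d = 8
B(I) = 8*√I
c(k) = 0 (c(k) = 0² = 0)
c(B(1)) + X(498) = 0 - 489 = -489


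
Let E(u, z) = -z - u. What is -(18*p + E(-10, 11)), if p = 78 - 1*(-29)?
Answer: -1925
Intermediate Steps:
E(u, z) = -u - z
p = 107 (p = 78 + 29 = 107)
-(18*p + E(-10, 11)) = -(18*107 + (-1*(-10) - 1*11)) = -(1926 + (10 - 11)) = -(1926 - 1) = -1*1925 = -1925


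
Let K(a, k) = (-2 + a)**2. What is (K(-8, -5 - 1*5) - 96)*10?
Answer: 40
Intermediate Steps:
(K(-8, -5 - 1*5) - 96)*10 = ((-2 - 8)**2 - 96)*10 = ((-10)**2 - 96)*10 = (100 - 96)*10 = 4*10 = 40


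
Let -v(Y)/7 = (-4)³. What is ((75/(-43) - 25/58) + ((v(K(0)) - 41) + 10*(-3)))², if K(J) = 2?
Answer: 873875344969/6220036 ≈ 1.4049e+5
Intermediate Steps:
v(Y) = 448 (v(Y) = -7*(-4)³ = -7*(-64) = 448)
((75/(-43) - 25/58) + ((v(K(0)) - 41) + 10*(-3)))² = ((75/(-43) - 25/58) + ((448 - 41) + 10*(-3)))² = ((75*(-1/43) - 25*1/58) + (407 - 30))² = ((-75/43 - 25/58) + 377)² = (-5425/2494 + 377)² = (934813/2494)² = 873875344969/6220036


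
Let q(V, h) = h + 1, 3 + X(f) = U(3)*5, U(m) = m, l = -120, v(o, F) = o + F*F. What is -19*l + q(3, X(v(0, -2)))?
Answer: 2293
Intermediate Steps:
v(o, F) = o + F**2
X(f) = 12 (X(f) = -3 + 3*5 = -3 + 15 = 12)
q(V, h) = 1 + h
-19*l + q(3, X(v(0, -2))) = -19*(-120) + (1 + 12) = 2280 + 13 = 2293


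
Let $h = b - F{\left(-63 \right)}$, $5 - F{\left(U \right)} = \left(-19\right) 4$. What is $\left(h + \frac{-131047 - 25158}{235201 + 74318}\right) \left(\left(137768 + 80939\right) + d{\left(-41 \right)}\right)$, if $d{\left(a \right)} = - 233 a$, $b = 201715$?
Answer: $\frac{2035081307312380}{44217} \approx 4.6025 \cdot 10^{10}$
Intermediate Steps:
$F{\left(U \right)} = 81$ ($F{\left(U \right)} = 5 - \left(-19\right) 4 = 5 - -76 = 5 + 76 = 81$)
$h = 201634$ ($h = 201715 - 81 = 201634$)
$\left(h + \frac{-131047 - 25158}{235201 + 74318}\right) \left(\left(137768 + 80939\right) + d{\left(-41 \right)}\right) = \left(201634 + \frac{-131047 - 25158}{235201 + 74318}\right) \left(\left(137768 + 80939\right) - -9553\right) = \left(201634 - \frac{156205}{309519}\right) \left(218707 + 9553\right) = \left(201634 - \frac{22315}{44217}\right) 228260 = \frac{8915628263}{44217} \cdot 228260 = \frac{2035081307312380}{44217}$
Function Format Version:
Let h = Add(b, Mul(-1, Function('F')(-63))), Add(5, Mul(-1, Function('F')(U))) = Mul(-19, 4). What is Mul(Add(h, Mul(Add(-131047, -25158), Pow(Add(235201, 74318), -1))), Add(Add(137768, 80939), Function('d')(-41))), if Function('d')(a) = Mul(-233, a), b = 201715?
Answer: Rational(2035081307312380, 44217) ≈ 4.6025e+10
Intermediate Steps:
Function('F')(U) = 81 (Function('F')(U) = Add(5, Mul(-1, Mul(-19, 4))) = Add(5, Mul(-1, -76)) = Add(5, 76) = 81)
h = 201634 (h = Add(201715, Mul(-1, 81)) = Add(201715, -81) = 201634)
Mul(Add(h, Mul(Add(-131047, -25158), Pow(Add(235201, 74318), -1))), Add(Add(137768, 80939), Function('d')(-41))) = Mul(Add(201634, Mul(Add(-131047, -25158), Pow(Add(235201, 74318), -1))), Add(Add(137768, 80939), Mul(-233, -41))) = Mul(Add(201634, Mul(-156205, Pow(309519, -1))), Add(218707, 9553)) = Mul(Add(201634, Mul(-156205, Rational(1, 309519))), 228260) = Mul(Add(201634, Rational(-22315, 44217)), 228260) = Mul(Rational(8915628263, 44217), 228260) = Rational(2035081307312380, 44217)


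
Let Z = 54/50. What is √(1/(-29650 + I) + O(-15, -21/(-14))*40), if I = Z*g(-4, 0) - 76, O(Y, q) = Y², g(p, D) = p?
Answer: 35*√4058687406118/743258 ≈ 94.868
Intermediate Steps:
Z = 27/25 (Z = 54*(1/50) = 27/25 ≈ 1.0800)
I = -2008/25 (I = (27/25)*(-4) - 76 = -108/25 - 76 = -2008/25 ≈ -80.320)
√(1/(-29650 + I) + O(-15, -21/(-14))*40) = √(1/(-29650 - 2008/25) + (-15)²*40) = √(1/(-743258/25) + 225*40) = √(-25/743258 + 9000) = √(6689321975/743258) = 35*√4058687406118/743258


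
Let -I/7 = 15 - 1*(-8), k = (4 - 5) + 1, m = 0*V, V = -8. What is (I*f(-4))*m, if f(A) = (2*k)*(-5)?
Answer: 0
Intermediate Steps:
m = 0 (m = 0*(-8) = 0)
k = 0 (k = -1 + 1 = 0)
I = -161 (I = -7*(15 - 1*(-8)) = -7*(15 + 8) = -7*23 = -161)
f(A) = 0 (f(A) = (2*0)*(-5) = 0*(-5) = 0)
(I*f(-4))*m = -161*0*0 = 0*0 = 0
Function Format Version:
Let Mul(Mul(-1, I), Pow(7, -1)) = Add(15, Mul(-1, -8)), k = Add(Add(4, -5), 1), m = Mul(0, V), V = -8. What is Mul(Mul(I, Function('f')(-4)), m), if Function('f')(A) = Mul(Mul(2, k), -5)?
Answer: 0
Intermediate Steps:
m = 0 (m = Mul(0, -8) = 0)
k = 0 (k = Add(-1, 1) = 0)
I = -161 (I = Mul(-7, Add(15, Mul(-1, -8))) = Mul(-7, Add(15, 8)) = Mul(-7, 23) = -161)
Function('f')(A) = 0 (Function('f')(A) = Mul(Mul(2, 0), -5) = Mul(0, -5) = 0)
Mul(Mul(I, Function('f')(-4)), m) = Mul(Mul(-161, 0), 0) = Mul(0, 0) = 0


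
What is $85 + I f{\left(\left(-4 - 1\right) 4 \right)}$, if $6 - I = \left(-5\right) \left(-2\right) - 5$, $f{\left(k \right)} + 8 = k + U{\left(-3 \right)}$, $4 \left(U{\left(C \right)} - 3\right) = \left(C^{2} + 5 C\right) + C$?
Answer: $\frac{231}{4} \approx 57.75$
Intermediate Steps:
$U{\left(C \right)} = 3 + \frac{C^{2}}{4} + \frac{3 C}{2}$ ($U{\left(C \right)} = 3 + \frac{\left(C^{2} + 5 C\right) + C}{4} = 3 + \frac{C^{2} + 6 C}{4} = 3 + \left(\frac{C^{2}}{4} + \frac{3 C}{2}\right) = 3 + \frac{C^{2}}{4} + \frac{3 C}{2}$)
$f{\left(k \right)} = - \frac{29}{4} + k$ ($f{\left(k \right)} = -8 + \left(k + \left(3 + \frac{\left(-3\right)^{2}}{4} + \frac{3}{2} \left(-3\right)\right)\right) = -8 + \left(k + \left(3 + \frac{1}{4} \cdot 9 - \frac{9}{2}\right)\right) = -8 + \left(k + \left(3 + \frac{9}{4} - \frac{9}{2}\right)\right) = -8 + \left(k + \frac{3}{4}\right) = -8 + \left(\frac{3}{4} + k\right) = - \frac{29}{4} + k$)
$I = 1$ ($I = 6 - \left(\left(-5\right) \left(-2\right) - 5\right) = 6 - \left(10 - 5\right) = 6 - 5 = 1$)
$85 + I f{\left(\left(-4 - 1\right) 4 \right)} = 85 + 1 \left(- \frac{29}{4} + \left(-4 - 1\right) 4\right) = 85 + 1 \left(- \frac{29}{4} - 20\right) = 85 + 1 \left(- \frac{109}{4}\right) = 85 - \frac{109}{4} = \frac{231}{4}$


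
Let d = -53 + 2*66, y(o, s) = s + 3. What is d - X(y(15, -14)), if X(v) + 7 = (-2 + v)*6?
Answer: 164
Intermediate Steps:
y(o, s) = 3 + s
d = 79 (d = -53 + 132 = 79)
X(v) = -19 + 6*v (X(v) = -7 + (-2 + v)*6 = -7 + (-12 + 6*v) = -19 + 6*v)
d - X(y(15, -14)) = 79 - (-19 + 6*(3 - 14)) = 79 - (-19 + 6*(-11)) = 79 - (-19 - 66) = 79 - 1*(-85) = 79 + 85 = 164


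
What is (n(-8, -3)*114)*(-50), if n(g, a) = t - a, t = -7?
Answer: 22800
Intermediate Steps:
n(g, a) = -7 - a
(n(-8, -3)*114)*(-50) = ((-7 - 1*(-3))*114)*(-50) = ((-7 + 3)*114)*(-50) = -4*114*(-50) = -456*(-50) = 22800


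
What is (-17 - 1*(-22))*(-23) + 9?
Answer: -106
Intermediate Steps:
(-17 - 1*(-22))*(-23) + 9 = (-17 + 22)*(-23) + 9 = 5*(-23) + 9 = -115 + 9 = -106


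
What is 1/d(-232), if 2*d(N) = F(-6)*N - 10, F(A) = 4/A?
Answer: 3/217 ≈ 0.013825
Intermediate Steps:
d(N) = -5 - N/3 (d(N) = ((4/(-6))*N - 10)/2 = ((4*(-1/6))*N - 10)/2 = (-2*N/3 - 10)/2 = (-10 - 2*N/3)/2 = -5 - N/3)
1/d(-232) = 1/(-5 - 1/3*(-232)) = 1/(-5 + 232/3) = 1/(217/3) = 3/217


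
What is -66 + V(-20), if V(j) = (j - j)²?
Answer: -66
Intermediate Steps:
V(j) = 0 (V(j) = 0² = 0)
-66 + V(-20) = -66 + 0 = -66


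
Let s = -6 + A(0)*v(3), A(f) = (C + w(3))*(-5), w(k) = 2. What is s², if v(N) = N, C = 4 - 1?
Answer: 6561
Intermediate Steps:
C = 3
A(f) = -25 (A(f) = (3 + 2)*(-5) = 5*(-5) = -25)
s = -81 (s = -6 - 25*3 = -6 - 75 = -81)
s² = (-81)² = 6561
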